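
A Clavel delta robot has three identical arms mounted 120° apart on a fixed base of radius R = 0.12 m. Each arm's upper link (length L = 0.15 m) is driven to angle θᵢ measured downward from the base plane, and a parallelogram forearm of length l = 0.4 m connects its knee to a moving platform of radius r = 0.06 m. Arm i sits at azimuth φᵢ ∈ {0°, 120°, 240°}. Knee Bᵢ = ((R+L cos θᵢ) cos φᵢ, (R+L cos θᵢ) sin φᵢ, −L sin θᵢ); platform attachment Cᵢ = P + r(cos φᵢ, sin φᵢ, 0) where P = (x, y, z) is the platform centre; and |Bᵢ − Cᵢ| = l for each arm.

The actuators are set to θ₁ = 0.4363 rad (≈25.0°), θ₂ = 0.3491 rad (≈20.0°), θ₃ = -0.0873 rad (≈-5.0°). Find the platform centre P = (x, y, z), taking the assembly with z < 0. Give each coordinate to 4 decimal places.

φ1=0.0°: virtual centre (0.1959, 0.0000, -0.0634), radius l
arm 2 at φ=120.0°: (R−r)+L cos θ2 = 0.2010;  S2 = (-0.1005, 0.1740, -0.0513)
arm 3 at φ=240.0°: (R−r)+L cos θ3 = 0.2094;  S3 = (-0.1047, -0.1814, 0.0131)
|S₂|²−|S₁|² = 0.0006;  |S₃|²−|S₁|² = 0.0016
linear system: -0.5928x+0.3481y = 0.0006−0.0242z; -0.6013x+-0.3627y = 0.0016−0.1529z
det = 0.4243;  x = -0.0018+0.1461z,  y = -0.0014+0.1794z
sphere 1 gives Az²+Bz+C=0 with A=1.0535, B=0.0685, C=-0.1169;  B²−4AC=0.4972;  roots -0.3671, 0.3021;  negative root z = -0.3671
x = -0.0555, y = -0.0673

(-0.0555, -0.0673, -0.3671)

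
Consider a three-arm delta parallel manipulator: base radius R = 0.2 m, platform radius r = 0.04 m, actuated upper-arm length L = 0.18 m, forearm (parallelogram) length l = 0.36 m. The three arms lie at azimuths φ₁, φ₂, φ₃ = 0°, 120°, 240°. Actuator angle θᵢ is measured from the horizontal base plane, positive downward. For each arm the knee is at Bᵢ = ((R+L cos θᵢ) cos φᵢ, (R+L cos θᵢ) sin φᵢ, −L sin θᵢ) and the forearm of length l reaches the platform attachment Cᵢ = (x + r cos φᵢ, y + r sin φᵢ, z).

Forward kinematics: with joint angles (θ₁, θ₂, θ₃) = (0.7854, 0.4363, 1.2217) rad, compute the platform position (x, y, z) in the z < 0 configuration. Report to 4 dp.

arm 1 at φ=0.0°: e+L cos θ1 = 0.2873;  S1 = (0.2873, 0.0000, -0.1273)
φ2=120.0°: virtual centre (-0.1616, 0.2798, -0.0761), radius l
S3 = (0.2216·cos240.0°, 0.2216·sin240.0°, -0.1691) = (-0.1108, -0.1919, -0.1691)
eliminate P² terms by subtracting sphere 1 from 2 and 3
[-0.8977 0.5597 0.1024]·P = 0.0115;  [-0.7961 -0.3838 -0.0837]·P = -0.0210
det = 0.7901;  x = 0.0093+-0.0096z,  y = 0.0355+-0.1983z
into |P−S₁|² = l²: 1.0394z² + 0.2458z + -0.0349 = 0;  Δ = 0.2055;  z = -0.3363 or 0.0998 → z<0 root = -0.3363
x = 0.0125, y = 0.1022

(0.0125, 0.1022, -0.3363)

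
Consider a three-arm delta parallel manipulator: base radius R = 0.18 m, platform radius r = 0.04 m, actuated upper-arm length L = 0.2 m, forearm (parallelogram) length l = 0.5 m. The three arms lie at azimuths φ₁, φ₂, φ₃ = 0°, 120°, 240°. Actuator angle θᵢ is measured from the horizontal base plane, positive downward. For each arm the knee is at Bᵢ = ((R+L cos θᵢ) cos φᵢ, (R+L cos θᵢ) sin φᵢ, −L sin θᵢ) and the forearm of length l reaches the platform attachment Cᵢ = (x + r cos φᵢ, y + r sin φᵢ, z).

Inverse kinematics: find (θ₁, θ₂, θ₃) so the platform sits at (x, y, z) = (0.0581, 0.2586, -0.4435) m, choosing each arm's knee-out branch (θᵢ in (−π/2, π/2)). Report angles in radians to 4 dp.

θ₁ = 0.5233, θ₂ = 0.0000, θ₃ = 1.3961

rotate P by −φ1: (0.0581, 0.2586, -0.4435)
  A cos θ + B sin θ = C:  0.0819·cos θ + -0.4435·sin θ = -0.1507
  θ1 = atan2(B,A) + arccos(C/0.4510) = 0.5233
arm 2 (φ=120.0°): x'=0.1949, y'=-0.1796
  e−x'=-0.0549;  (l²−L²−(e−x')²−y'²−z²)/2L = -0.0549
  θ2 = atan2(B,A) + arccos(C/0.4469) = 0.0000
arm 3 (φ=240.0°): x'=-0.2530, y'=-0.0790
  A cos θ + B sin θ = C:  0.3930·cos θ + -0.4435·sin θ = -0.3685
  √(A²+B²)=0.5926;  θ3 = -0.8457+2.2418 ≈ 1.3961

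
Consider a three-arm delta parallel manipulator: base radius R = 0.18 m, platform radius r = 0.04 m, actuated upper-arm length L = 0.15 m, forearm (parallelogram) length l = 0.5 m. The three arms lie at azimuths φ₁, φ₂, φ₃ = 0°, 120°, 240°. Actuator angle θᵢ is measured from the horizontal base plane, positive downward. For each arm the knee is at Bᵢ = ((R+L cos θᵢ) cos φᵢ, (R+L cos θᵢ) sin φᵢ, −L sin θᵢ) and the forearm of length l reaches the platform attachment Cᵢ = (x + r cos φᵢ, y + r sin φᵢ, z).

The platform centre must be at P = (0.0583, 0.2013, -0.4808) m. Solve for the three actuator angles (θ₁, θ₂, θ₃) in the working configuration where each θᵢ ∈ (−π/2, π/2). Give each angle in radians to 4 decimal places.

arm 1 (φ=0.0°): x'=0.0583, y'=0.2013
  A=0.0817, B=-0.4808, C=(l²−L²−A²−y'²−z²)/(2L)=-0.1696
  θ1 = atan2(B,A) + arccos(C/0.4877) = 0.5234
arm 2 (φ=120.0°): x'=0.1452, y'=-0.1511
  A cos θ + B sin θ = C:  -0.0052·cos θ + -0.4808·sin θ = -0.0885
  θ2 = atan2(B,A) + arccos(C/0.4808) = 0.1743
rotate P by −φ3: (-0.2035, -0.0502, -0.4808)
  A cos θ + B sin θ = C:  0.3435·cos θ + -0.4808·sin θ = -0.4139
  γ=atan2(-0.4808,0.3435)=-0.9505;  ψ=arccos(-0.7004)=2.3468;  θ3=γ+ψ≈1.3963

θ₁ = 0.5234, θ₂ = 0.1743, θ₃ = 1.3963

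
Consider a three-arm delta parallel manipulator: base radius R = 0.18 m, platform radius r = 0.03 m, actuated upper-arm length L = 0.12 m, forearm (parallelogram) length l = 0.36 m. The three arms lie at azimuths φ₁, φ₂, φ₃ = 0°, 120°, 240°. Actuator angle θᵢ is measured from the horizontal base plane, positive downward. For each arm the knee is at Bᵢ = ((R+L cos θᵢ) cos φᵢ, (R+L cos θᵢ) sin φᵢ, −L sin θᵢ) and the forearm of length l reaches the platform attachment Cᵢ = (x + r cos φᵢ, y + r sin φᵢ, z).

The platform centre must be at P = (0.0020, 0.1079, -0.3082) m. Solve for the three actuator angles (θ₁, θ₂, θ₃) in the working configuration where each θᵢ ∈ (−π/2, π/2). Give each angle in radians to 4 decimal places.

θ₁ = 0.6109, θ₂ = 0.0002, θ₃ = 1.1347

rotate P by −φ1: (0.0020, 0.1079, -0.3082)
  A cos θ + B sin θ = C:  0.1480·cos θ + -0.3082·sin θ = -0.0556
  θ1 = atan2(B,A) + arccos(C/0.3419) = 0.6109
rotate P by −φ2: (0.0924, -0.0557, -0.3082)
  e−x'=0.0576;  (l²−L²−(e−x')²−y'²−z²)/2L = 0.0575
  √(A²+B²)=0.3135;  θ2 = -1.3862+1.3864 ≈ 0.0002
arm 3 (φ=240.0°): x'=-0.0944, y'=-0.0522
  e−x'=0.2444;  (l²−L²−(e−x')²−y'²−z²)/2L = -0.1761
  γ=atan2(-0.3082,0.2444)=-0.9003;  ψ=arccos(-0.4477)=2.0350;  θ3=γ+ψ≈1.1347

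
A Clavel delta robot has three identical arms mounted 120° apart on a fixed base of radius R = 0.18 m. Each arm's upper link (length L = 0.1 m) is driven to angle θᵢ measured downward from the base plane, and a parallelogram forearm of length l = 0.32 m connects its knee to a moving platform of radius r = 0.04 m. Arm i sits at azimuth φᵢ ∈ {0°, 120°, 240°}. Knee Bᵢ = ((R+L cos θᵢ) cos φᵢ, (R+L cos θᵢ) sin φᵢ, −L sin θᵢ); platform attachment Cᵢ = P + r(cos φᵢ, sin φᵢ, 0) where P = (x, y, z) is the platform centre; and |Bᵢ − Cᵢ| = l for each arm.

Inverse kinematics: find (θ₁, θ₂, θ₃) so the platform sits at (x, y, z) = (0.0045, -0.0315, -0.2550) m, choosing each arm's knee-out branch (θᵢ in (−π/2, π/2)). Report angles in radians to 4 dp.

rotate P by −φ1: (0.0045, -0.0315, -0.2550)
  A cos θ + B sin θ = C:  0.1355·cos θ + -0.2550·sin θ = 0.0401
  γ=atan2(-0.2550,0.1355)=-1.0824;  ψ=arccos(0.1389)=1.4314;  θ1=γ+ψ≈0.3491
rotate P by −φ2: (-0.0295, 0.0119, -0.2550)
  e−x'=0.1695;  (l²−L²−(e−x')²−y'²−z²)/2L = -0.0075
  √(A²+B²)=0.3062;  θ2 = -0.9841+1.5954 ≈ 0.6113
rotate P by −φ3: (0.0250, 0.0196, -0.2550)
  A cos θ + B sin θ = C:  0.1150·cos θ + -0.2550·sin θ = 0.0689
  θ3 = atan2(B,A) + arccos(C/0.2797) = 0.1749

θ₁ = 0.3491, θ₂ = 0.6113, θ₃ = 0.1749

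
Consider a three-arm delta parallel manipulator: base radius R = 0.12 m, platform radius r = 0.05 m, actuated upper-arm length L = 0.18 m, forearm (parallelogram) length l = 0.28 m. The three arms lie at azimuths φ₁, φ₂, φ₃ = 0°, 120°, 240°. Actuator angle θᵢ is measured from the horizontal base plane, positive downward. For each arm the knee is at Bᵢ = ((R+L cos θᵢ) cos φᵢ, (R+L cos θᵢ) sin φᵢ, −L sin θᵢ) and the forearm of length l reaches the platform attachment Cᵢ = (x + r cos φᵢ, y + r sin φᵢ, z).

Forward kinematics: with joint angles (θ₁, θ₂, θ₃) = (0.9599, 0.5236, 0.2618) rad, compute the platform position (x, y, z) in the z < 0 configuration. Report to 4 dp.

O1 = (0.1732·cos0.0°, 0.1732·sin0.0°, -0.1474) = (0.1732, 0.0000, -0.1474)
O2 = (0.2259·cos120.0°, 0.2259·sin120.0°, -0.0900) = (-0.1129, 0.1956, -0.0900)
O3 = (0.2439·cos240.0°, 0.2439·sin240.0°, -0.0466) = (-0.1219, -0.2112, -0.0466)
eliminate P² terms by subtracting sphere 1 from 2 and 3
linear system: -0.5724x+0.3912y = 0.0074−0.1149z; -0.5904x+-0.4224y = 0.0099−0.2017z
Cramer: x(z) = -0.0148+0.2696z;  y(z) = -0.0028+0.1008z
quadratic in z: (1.0828)z²+(0.1930)z+(-0.0213)=0, √Δ=0.3599 → z ∈ {-0.2553, 0.0771}; z = -0.2553 (taking z<0)
x = -0.0836, y = -0.0285

(-0.0836, -0.0285, -0.2553)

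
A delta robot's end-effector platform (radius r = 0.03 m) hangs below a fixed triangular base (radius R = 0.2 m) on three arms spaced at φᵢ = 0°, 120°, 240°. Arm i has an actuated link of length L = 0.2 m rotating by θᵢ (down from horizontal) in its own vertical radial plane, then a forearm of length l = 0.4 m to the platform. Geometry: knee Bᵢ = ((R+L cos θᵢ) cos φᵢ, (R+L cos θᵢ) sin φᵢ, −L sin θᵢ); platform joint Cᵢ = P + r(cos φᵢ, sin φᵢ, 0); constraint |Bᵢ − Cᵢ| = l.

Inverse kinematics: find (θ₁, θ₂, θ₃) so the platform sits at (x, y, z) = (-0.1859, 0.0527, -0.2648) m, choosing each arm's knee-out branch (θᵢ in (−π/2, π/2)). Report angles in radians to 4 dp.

θ₁ = 1.3961, θ₂ = -0.1745, θ₃ = 0.4362

arm 1 (φ=0.0°): x'=-0.1859, y'=0.0527
  e−x'=0.3559;  (l²−L²−(e−x')²−y'²−z²)/2L = -0.1989
  θ1 = atan2(B,A) + arccos(C/0.4436) = 1.3961
arm 2 (φ=120.0°): x'=0.1386, y'=0.1346
  e−x'=0.0314;  (l²−L²−(e−x')²−y'²−z²)/2L = 0.0769
  √(A²+B²)=0.2667;  θ2 = -1.4527+1.2782 ≈ -0.1745
rotate P by −φ3: (0.0473, -0.1873, -0.2648)
  A=0.1227, B=-0.2648, C=(l²−L²−A²−y'²−z²)/(2L)=-0.0007
  θ3 = atan2(B,A) + arccos(C/0.2918) = 0.4362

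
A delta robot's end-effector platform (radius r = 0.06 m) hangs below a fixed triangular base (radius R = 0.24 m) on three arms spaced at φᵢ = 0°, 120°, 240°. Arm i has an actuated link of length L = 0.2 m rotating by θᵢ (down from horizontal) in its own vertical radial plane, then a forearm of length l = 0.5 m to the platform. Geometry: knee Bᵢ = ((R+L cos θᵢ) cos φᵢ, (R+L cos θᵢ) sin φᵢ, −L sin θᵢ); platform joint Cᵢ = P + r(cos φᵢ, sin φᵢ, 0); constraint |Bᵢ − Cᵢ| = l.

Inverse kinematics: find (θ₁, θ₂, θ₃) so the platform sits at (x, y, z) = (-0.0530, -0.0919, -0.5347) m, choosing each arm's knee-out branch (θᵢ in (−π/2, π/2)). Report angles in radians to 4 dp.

arm 1 (φ=0.0°): x'=-0.0530, y'=-0.0919
  A=0.2330, B=-0.5347, C=(l²−L²−A²−y'²−z²)/(2L)=-0.3466
  θ1 = atan2(B,A) + arccos(C/0.5833) = 1.0473
φ2=120.0° → target in arm frame (-0.0531, 0.0918)
  A=0.2331, B=-0.5347, C=(l²−L²−A²−y'²−z²)/(2L)=-0.3467
  √(A²+B²)=0.5833;  θ2 = -1.1597+2.2072 ≈ 1.0475
arm 3 (φ=240.0°): x'=0.1061, y'=0.0001
  e−x'=0.0739;  (l²−L²−(e−x')²−y'²−z²)/2L = -0.2034
  θ3 = atan2(B,A) + arccos(C/0.5398) = 0.5238

θ₁ = 1.0473, θ₂ = 1.0475, θ₃ = 0.5238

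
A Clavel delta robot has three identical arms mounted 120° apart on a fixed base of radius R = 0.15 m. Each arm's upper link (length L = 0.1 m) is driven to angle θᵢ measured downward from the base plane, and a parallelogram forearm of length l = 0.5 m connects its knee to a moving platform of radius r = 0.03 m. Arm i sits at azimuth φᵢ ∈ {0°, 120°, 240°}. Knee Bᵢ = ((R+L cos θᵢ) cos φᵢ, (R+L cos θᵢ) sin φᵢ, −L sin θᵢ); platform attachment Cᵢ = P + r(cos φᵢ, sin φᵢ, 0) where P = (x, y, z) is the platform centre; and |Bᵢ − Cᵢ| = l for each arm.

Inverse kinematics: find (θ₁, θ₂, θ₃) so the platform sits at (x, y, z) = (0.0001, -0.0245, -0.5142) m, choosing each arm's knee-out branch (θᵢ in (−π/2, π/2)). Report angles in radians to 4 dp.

rotate P by −φ1: (0.0001, -0.0245, -0.5142)
  A=0.1199, B=-0.5142, C=(l²−L²−A²−y'²−z²)/(2L)=-0.1969
  γ=atan2(-0.5142,0.1199)=-1.3417;  ψ=arccos(-0.3729)=1.9529;  θ1=γ+ψ≈0.6112
arm 2 (φ=120.0°): x'=-0.0213, y'=0.0122
  A=0.1413, B=-0.5142, C=(l²−L²−A²−y'²−z²)/(2L)=-0.2225
  γ=atan2(-0.5142,0.1413)=-1.3027;  ψ=arccos(-0.4173)=2.0013;  θ2=γ+ψ≈0.6986
rotate P by −φ3: (0.0212, 0.0123, -0.5142)
  e−x'=0.0988;  (l²−L²−(e−x')²−y'²−z²)/2L = -0.1716
  γ=atan2(-0.5142,0.0988)=-1.3809;  ψ=arccos(-0.3277)=1.9047;  θ3=γ+ψ≈0.5238

θ₁ = 0.6112, θ₂ = 0.6986, θ₃ = 0.5238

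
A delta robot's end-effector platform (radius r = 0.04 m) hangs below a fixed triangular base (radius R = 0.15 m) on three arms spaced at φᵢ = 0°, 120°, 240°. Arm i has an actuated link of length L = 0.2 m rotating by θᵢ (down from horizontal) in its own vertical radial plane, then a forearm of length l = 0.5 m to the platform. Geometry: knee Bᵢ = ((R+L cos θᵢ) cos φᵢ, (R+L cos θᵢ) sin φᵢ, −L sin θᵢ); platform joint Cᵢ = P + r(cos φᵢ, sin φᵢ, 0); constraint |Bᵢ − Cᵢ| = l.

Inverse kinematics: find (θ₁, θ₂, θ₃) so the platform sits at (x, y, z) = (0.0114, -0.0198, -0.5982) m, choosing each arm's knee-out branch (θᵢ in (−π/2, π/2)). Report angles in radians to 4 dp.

θ₁ = 0.8727, θ₂ = 0.9597, θ₃ = 0.8726

φ1=0.0° → target in arm frame (0.0114, -0.0198)
  A cos θ + B sin θ = C:  0.0986·cos θ + -0.5982·sin θ = -0.3949
  θ1 = atan2(B,A) + arccos(C/0.6063) = 0.8727
rotate P by −φ2: (-0.0228, 0.0000, -0.5982)
  e−x'=0.1328;  (l²−L²−(e−x')²−y'²−z²)/2L = -0.4137
  γ=atan2(-0.5982,0.1328)=-1.3523;  ψ=arccos(-0.6752)=2.3120;  θ2=γ+ψ≈0.9597
rotate P by −φ3: (0.0114, 0.0198, -0.5982)
  e−x'=0.0986;  (l²−L²−(e−x')²−y'²−z²)/2L = -0.3949
  θ3 = atan2(B,A) + arccos(C/0.6063) = 0.8726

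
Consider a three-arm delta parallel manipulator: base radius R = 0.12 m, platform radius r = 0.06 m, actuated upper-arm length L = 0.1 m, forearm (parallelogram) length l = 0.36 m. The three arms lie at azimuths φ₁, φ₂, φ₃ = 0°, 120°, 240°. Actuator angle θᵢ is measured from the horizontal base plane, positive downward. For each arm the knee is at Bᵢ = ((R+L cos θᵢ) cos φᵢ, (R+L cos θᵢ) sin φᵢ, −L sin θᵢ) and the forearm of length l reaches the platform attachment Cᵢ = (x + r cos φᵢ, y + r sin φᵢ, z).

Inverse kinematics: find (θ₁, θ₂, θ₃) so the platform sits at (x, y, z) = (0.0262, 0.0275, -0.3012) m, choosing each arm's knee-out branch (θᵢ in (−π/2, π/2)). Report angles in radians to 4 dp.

φ1=0.0° → target in arm frame (0.0262, 0.0275)
  A cos θ + B sin θ = C:  0.0338·cos θ + -0.3012·sin θ = 0.1349
  θ1 = atan2(B,A) + arccos(C/0.3031) = -0.3495
φ2=120.0° → target in arm frame (0.0107, -0.0364)
  A cos θ + B sin θ = C:  0.0493·cos θ + -0.3012·sin θ = 0.1256
  γ=atan2(-0.3012,0.0493)=-1.4086;  ψ=arccos(0.4116)=1.1466;  θ2=γ+ψ≈-0.2620
φ3=240.0° → target in arm frame (-0.0369, 0.0089)
  A cos θ + B sin θ = C:  0.0969·cos θ + -0.3012·sin θ = 0.0970
  √(A²+B²)=0.3164;  θ3 = -1.2595+1.2591 ≈ -0.0004

θ₁ = -0.3495, θ₂ = -0.2620, θ₃ = -0.0004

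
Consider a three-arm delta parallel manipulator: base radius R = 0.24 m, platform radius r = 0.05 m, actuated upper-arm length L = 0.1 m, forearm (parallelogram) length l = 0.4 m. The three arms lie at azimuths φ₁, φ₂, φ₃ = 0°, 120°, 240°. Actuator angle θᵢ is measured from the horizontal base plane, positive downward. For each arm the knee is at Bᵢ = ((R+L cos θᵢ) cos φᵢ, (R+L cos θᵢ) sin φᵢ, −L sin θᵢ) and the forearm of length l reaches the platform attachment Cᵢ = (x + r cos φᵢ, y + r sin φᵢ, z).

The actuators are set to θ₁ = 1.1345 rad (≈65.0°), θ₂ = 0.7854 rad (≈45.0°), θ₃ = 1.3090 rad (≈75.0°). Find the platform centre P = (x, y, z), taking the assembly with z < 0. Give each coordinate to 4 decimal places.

arm 1 at φ=0.0°: (R−r)+L cos θ1 = 0.2323;  centre 1 = (0.2323, 0.0000, -0.0906)
centre 2 = (0.2607·cos120.0°, 0.2607·sin120.0°, -0.0707) = (-0.1304, 0.2258, -0.0707)
arm 3 at φ=240.0°: (R−r)+L cos θ3 = 0.2159;  centre 3 = (-0.1079, -0.1870, -0.0966)
|centre ₂|²−|centre ₁|² = 0.0108;  |centre ₃|²−|centre ₁|² = -0.0062
linear system: -0.7252x+0.4516y = 0.0108−0.0398z; -0.6804x+-0.3739y = -0.0062−-0.0119z
Cramer: x(z) = -0.0021+0.0165z;  y(z) = 0.0205-0.0618z
sphere 1 gives Az²+Bz+C=0 with A=1.0041, B=0.1710, C=-0.0964;  B²−4AC=0.4165;  roots -0.4065, 0.2362;  negative root z = -0.4065
x = -0.0088, y = 0.0457

(-0.0088, 0.0457, -0.4065)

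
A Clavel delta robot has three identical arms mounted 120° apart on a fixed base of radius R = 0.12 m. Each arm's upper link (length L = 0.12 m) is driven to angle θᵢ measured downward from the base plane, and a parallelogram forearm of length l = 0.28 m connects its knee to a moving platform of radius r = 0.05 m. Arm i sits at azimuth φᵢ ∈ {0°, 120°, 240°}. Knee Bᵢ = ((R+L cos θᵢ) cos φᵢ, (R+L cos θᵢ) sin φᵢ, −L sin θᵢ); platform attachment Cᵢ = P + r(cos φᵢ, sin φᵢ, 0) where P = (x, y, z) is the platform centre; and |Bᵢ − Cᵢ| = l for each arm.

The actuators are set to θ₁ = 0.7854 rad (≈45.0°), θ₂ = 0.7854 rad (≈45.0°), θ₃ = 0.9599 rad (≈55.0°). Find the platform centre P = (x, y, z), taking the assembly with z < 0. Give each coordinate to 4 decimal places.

(0.0127, 0.0220, -0.3251)

φ1=0.0°: virtual centre (0.1549, 0.0000, -0.0849), radius l
centre 2 = (0.1549·cos120.0°, 0.1549·sin120.0°, -0.0849) = (-0.0774, 0.1341, -0.0849)
φ3=240.0°: virtual centre (-0.0694, -0.1202, -0.0983), radius l
|centre ₂|²−|centre ₁|² = 0.0000;  |centre ₃|²−|centre ₁|² = -0.0022
[-0.4646 0.2682 0.0000]·P = 0.0000;  [-0.4485 -0.2405 -0.0269]·P = -0.0022
Cramer: x(z) = 0.0026-0.0311z;  y(z) = 0.0045-0.0538z
quadratic in z: (1.0039)z²+(0.1787)z+(-0.0480)=0, √Δ=0.4740 → z ∈ {-0.3251, 0.1471}; z = -0.3251 (taking z<0)
x = 0.0127, y = 0.0220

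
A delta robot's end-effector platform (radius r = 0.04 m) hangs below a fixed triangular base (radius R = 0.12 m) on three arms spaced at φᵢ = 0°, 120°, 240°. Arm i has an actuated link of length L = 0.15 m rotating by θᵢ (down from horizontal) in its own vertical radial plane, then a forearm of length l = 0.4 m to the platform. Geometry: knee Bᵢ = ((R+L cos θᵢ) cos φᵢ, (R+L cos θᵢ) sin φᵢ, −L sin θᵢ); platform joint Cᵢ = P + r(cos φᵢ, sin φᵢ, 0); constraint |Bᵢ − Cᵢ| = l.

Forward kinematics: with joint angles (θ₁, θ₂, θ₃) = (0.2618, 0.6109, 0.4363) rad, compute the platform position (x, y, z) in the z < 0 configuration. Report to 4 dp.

arm 1 at φ=0.0°: e+L cos θ1 = 0.2249;  O1 = (0.2249, 0.0000, -0.0388)
φ2=120.0°: virtual centre (-0.1014, 0.1757, -0.0860), radius l
φ3=240.0°: virtual centre (-0.1080, -0.1870, -0.0634), radius l
subtract pairs → two planes through P
[-0.6526 0.3514 -0.0944]·P = -0.0035;  [-0.6657 -0.3740 -0.0491]·P = -0.0014
Cramer: x(z) = 0.0038-0.1100z;  y(z) = -0.0030+0.0644z
quadratic in z: (1.0163)z²+(0.1259)z+(-0.1096)=0, √Δ=0.6793 → z ∈ {-0.3961, 0.2723}; z = -0.3961 (taking z<0)
x = 0.0474, y = -0.0285

(0.0474, -0.0285, -0.3961)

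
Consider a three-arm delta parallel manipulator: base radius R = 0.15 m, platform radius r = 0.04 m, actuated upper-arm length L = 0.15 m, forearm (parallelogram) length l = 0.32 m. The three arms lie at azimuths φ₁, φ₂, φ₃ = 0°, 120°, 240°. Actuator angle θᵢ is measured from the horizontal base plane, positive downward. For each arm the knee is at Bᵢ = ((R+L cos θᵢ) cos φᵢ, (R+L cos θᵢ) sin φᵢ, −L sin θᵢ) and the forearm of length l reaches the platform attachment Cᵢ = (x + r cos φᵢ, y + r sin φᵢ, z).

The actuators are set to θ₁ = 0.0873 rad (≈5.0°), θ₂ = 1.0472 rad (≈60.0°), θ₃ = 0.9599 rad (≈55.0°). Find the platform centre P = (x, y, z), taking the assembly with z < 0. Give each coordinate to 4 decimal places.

arm 1 at φ=0.0°: e+L cos θ1 = 0.2594;  centre 1 = (0.2594, 0.0000, -0.0131)
φ2=120.0°: virtual centre (-0.0925, 0.1602, -0.1299), radius l
φ3=240.0°: virtual centre (-0.0980, -0.1698, -0.1229), radius l
subtract pairs → two planes through P
linear system: -0.7039x+0.3204y = -0.0164−-0.2337z; -0.7149x+-0.3396y = -0.0139−-0.2196z
det = 0.4681;  x = 0.0214+-0.3198z,  y = -0.0040+0.0267z
into |P−centre ₁|² = l²: 1.1030z² + 0.1782z + -0.0456 = 0;  Δ = 0.2328;  z = -0.2995 or 0.1379 → z<0 root = -0.2995
x = 0.1172, y = -0.0120

(0.1172, -0.0120, -0.2995)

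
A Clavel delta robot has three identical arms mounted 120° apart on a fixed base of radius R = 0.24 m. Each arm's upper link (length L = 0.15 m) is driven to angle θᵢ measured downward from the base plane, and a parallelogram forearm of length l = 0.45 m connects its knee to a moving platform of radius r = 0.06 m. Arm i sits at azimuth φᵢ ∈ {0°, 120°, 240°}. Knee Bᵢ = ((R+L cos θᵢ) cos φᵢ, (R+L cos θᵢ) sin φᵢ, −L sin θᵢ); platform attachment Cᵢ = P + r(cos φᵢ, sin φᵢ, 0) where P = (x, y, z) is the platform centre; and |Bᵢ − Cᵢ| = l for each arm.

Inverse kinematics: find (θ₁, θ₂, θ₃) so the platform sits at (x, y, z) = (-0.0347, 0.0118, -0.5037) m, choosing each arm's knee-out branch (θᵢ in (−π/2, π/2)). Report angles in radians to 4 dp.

φ1=0.0° → target in arm frame (-0.0347, 0.0118)
  A=0.2147, B=-0.5037, C=(l²−L²−A²−y'²−z²)/(2L)=-0.3998
  θ1 = atan2(B,A) + arccos(C/0.5475) = 1.2216
arm 2 (φ=120.0°): x'=0.0276, y'=0.0242
  A cos θ + B sin θ = C:  0.1524·cos θ + -0.5037·sin θ = -0.3251
  √(A²+B²)=0.5263;  θ2 = -1.2769+2.2367 ≈ 0.9598
φ3=240.0° → target in arm frame (0.0071, -0.0360)
  e−x'=0.1729;  (l²−L²−(e−x')²−y'²−z²)/2L = -0.3496
  γ=atan2(-0.5037,0.1729)=-1.2402;  ψ=arccos(-0.6565)=2.2870;  θ3=γ+ψ≈1.0468

θ₁ = 1.2216, θ₂ = 0.9598, θ₃ = 1.0468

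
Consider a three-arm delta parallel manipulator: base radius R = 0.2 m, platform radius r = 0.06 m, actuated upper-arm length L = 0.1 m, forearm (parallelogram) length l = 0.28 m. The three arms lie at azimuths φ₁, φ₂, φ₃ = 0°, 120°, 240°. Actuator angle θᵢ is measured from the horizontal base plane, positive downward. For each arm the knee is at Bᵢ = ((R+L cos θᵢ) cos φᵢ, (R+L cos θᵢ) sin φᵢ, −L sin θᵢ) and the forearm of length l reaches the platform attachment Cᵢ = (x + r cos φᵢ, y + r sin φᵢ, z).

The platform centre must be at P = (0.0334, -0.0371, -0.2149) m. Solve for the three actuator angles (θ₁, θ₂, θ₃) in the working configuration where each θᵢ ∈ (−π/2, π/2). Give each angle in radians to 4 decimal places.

θ₁ = 0.2616, θ₂ = 0.9599, θ₃ = 0.4357

rotate P by −φ1: (0.0334, -0.0371, -0.2149)
  A cos θ + B sin θ = C:  0.1066·cos θ + -0.2149·sin θ = 0.0474
  γ=atan2(-0.2149,0.1066)=-1.1103;  ψ=arccos(0.1976)=1.3719;  θ1=γ+ψ≈0.2616
φ2=120.0° → target in arm frame (-0.0488, -0.0104)
  A cos θ + B sin θ = C:  0.1888·cos θ + -0.2149·sin θ = -0.0677
  γ=atan2(-0.2149,0.1888)=-0.8499;  ψ=arccos(-0.2368)=1.8098;  θ2=γ+ψ≈0.9599
φ3=240.0° → target in arm frame (0.0154, 0.0475)
  e−x'=0.1246;  (l²−L²−(e−x')²−y'²−z²)/2L = 0.0222
  γ=atan2(-0.2149,0.1246)=-1.0455;  ψ=arccos(0.0895)=1.4812;  θ3=γ+ψ≈0.4357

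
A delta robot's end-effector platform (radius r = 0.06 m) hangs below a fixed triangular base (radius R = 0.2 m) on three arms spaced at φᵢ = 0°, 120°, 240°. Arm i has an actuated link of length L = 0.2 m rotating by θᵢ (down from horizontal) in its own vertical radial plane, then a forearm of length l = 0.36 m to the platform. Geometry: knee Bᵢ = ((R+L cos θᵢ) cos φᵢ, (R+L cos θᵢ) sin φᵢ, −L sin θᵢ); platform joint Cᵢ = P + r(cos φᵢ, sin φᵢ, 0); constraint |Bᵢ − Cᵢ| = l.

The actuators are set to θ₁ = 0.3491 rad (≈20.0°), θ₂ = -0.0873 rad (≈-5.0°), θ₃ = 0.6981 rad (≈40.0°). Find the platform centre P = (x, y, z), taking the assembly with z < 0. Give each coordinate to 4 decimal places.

(0.0007, 0.0660, -0.2032)

centre 1 = (0.3279·cos0.0°, 0.3279·sin0.0°, -0.0684) = (0.3279, 0.0000, -0.0684)
φ2=120.0°: virtual centre (-0.1696, 0.2938, 0.0174), radius l
φ3=240.0°: virtual centre (-0.1466, -0.2539, -0.1286), radius l
subtract pairs → two planes through P
plane₁₂: -0.9951x+0.5876y+0.1717z = 0.0032
det = 1.0630;  x = 0.0039+0.0155z,  y = 0.0119+-0.2659z
into |P−centre ₁|² = l²: 1.0709z² + 0.1204z + -0.0198 = 0;  Δ = 0.0991;  z = -0.2032 or 0.0908 → z<0 root = -0.2032
x = 0.0007, y = 0.0660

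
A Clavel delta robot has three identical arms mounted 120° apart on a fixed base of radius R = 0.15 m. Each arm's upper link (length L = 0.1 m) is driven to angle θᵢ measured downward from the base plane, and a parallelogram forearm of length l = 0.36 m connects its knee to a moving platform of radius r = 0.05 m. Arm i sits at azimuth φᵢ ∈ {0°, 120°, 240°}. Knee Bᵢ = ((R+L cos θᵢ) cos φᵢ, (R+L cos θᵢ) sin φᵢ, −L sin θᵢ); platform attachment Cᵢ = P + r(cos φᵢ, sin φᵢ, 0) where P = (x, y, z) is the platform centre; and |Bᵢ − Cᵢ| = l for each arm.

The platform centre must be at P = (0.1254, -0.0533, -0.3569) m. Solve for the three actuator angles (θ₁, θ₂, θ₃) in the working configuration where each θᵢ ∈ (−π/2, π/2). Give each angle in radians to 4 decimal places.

θ₁ = 0.0870, θ₂ = 1.3086, θ₃ = 0.8719

φ1=0.0° → target in arm frame (0.1254, -0.0533)
  e−x'=-0.0254;  (l²−L²−(e−x')²−y'²−z²)/2L = -0.0563
  θ1 = atan2(B,A) + arccos(C/0.3578) = 0.0870
φ2=120.0° → target in arm frame (-0.1089, -0.0819)
  A=0.2089, B=-0.3569, C=(l²−L²−A²−y'²−z²)/(2L)=-0.2906
  √(A²+B²)=0.4135;  θ2 = -1.0413+2.3500 ≈ 1.3086
φ3=240.0° → target in arm frame (-0.0165, 0.1352)
  A=0.1165, B=-0.3569, C=(l²−L²−A²−y'²−z²)/(2L)=-0.1983
  θ3 = atan2(B,A) + arccos(C/0.3754) = 0.8719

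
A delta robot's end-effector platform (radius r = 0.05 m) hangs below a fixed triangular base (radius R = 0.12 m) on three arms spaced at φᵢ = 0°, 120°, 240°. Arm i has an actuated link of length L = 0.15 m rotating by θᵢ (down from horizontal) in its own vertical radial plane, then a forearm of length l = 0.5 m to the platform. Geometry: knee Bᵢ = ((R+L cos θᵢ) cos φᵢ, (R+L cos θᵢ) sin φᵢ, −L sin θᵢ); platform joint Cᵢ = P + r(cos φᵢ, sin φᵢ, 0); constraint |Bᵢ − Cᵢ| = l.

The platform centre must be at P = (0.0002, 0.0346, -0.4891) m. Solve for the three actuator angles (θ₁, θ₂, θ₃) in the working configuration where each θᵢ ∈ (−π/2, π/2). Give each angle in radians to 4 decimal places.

θ₁ = 0.2621, θ₂ = 0.1746, θ₃ = 0.3494

φ1=0.0° → target in arm frame (0.0002, 0.0346)
  A=0.0698, B=-0.4891, C=(l²−L²−A²−y'²−z²)/(2L)=-0.0593
  θ1 = atan2(B,A) + arccos(C/0.4941) = 0.2621
φ2=120.0° → target in arm frame (0.0299, -0.0175)
  e−x'=0.0401;  (l²−L²−(e−x')²−y'²−z²)/2L = -0.0454
  θ2 = atan2(B,A) + arccos(C/0.4907) = 0.1746
φ3=240.0° → target in arm frame (-0.0301, -0.0171)
  e−x'=0.1001;  (l²−L²−(e−x')²−y'²−z²)/2L = -0.0734
  γ=atan2(-0.4891,0.1001)=-1.3690;  ψ=arccos(-0.1471)=1.7184;  θ3=γ+ψ≈0.3494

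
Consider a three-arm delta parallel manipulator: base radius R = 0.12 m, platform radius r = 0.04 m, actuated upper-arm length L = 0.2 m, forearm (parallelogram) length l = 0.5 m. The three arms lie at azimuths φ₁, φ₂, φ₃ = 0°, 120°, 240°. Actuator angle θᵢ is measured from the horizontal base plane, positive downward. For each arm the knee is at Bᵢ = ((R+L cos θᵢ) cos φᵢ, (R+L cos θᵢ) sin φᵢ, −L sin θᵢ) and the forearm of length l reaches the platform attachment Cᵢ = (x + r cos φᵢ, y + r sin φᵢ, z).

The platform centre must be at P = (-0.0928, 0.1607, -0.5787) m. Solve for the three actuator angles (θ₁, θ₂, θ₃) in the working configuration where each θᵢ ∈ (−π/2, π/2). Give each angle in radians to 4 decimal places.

rotate P by −φ1: (-0.0928, 0.1607, -0.5787)
  e−x'=0.1728;  (l²−L²−(e−x')²−y'²−z²)/2L = -0.4514
  γ=atan2(-0.5787,0.1728)=-1.2806;  ψ=arccos(-0.7475)=2.4151;  θ1=γ+ψ≈1.1344
rotate P by −φ2: (0.1856, 0.0000, -0.5787)
  e−x'=-0.1056;  (l²−L²−(e−x')²−y'²−z²)/2L = -0.3401
  √(A²+B²)=0.5883;  θ2 = -1.7512+2.1873 ≈ 0.4360
φ3=240.0° → target in arm frame (-0.0928, -0.1607)
  A cos θ + B sin θ = C:  0.1728·cos θ + -0.5787·sin θ = -0.4514
  γ=atan2(-0.5787,0.1728)=-1.2807;  ψ=arccos(-0.7475)=2.4151;  θ3=γ+ψ≈1.1344

θ₁ = 1.1344, θ₂ = 0.4360, θ₃ = 1.1344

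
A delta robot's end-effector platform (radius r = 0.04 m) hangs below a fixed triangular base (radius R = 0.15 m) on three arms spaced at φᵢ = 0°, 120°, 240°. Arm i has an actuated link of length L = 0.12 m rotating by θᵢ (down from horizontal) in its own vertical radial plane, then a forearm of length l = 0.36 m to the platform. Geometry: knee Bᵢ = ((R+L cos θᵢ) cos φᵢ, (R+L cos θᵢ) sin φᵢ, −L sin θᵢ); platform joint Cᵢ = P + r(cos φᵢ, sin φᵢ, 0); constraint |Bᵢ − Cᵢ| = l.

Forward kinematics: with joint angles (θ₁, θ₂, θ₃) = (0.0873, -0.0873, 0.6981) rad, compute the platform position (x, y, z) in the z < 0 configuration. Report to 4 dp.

(0.0275, 0.0789, -0.2978)

centre 1 = (0.2295·cos0.0°, 0.2295·sin0.0°, -0.0105) = (0.2295, 0.0000, -0.0105)
centre 2 = (0.2295·cos120.0°, 0.2295·sin120.0°, 0.0105) = (-0.1148, 0.1988, 0.0105)
centre 3 = (0.2019·cos240.0°, 0.2019·sin240.0°, -0.0771) = (-0.1010, -0.1749, -0.0771)
|centre ₂|²−|centre ₁|² = 0.0000;  |centre ₃|²−|centre ₁|² = -0.0061
linear system: -0.6886x+0.3976y = 0.0000−0.0419z; -0.6610x+-0.3497y = -0.0061−-0.1333z
Cramer: x(z) = 0.0048-0.0762z;  y(z) = 0.0083-0.2372z
sphere 1 gives Az²+Bz+C=0 with A=1.0621, B=0.0512, C=-0.0789;  B²−4AC=0.3379;  roots -0.2978, 0.2495;  negative root z = -0.2978
x = 0.0275, y = 0.0789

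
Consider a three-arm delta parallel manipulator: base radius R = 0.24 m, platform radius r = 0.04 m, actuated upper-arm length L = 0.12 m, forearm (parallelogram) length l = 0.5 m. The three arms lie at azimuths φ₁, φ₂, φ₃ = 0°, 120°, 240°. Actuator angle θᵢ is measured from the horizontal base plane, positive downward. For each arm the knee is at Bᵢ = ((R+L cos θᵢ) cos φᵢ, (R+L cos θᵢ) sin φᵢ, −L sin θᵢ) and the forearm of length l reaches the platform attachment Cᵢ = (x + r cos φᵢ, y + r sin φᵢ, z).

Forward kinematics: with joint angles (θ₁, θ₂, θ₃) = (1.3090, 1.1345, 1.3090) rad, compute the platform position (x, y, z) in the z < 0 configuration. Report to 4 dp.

(-0.0108, 0.0186, -0.5531)

φ1=0.0°: virtual centre (0.2311, 0.0000, -0.1159), radius l
φ2=120.0°: virtual centre (-0.1254, 0.2171, -0.1088), radius l
centre 3 = (0.2311·cos240.0°, 0.2311·sin240.0°, -0.1159) = (-0.1155, -0.2001, -0.1159)
subtract pairs → two planes through P
[-0.7128 0.4342 0.0143]·P = 0.0079;  [-0.6932 -0.4002 0.0000]·P = 0.0000
det = 0.5863;  x = -0.0054+0.0098z,  y = 0.0093+-0.0169z
sphere 1 gives Az²+Bz+C=0 with A=1.0004, B=0.2269, C=-0.1806;  B²−4AC=0.7741;  roots -0.5531, 0.3263;  negative root z = -0.5531
x = -0.0108, y = 0.0186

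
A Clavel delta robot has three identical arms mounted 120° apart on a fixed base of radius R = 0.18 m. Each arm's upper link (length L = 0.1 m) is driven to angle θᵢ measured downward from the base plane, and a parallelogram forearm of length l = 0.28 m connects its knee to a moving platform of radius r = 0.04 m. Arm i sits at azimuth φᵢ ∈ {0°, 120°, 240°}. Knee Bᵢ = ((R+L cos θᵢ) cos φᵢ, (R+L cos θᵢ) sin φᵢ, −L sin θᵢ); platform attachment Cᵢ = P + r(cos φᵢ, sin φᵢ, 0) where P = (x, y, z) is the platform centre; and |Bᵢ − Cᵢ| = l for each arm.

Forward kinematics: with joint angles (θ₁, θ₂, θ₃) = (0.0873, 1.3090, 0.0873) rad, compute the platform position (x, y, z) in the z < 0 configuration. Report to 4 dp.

(0.0481, -0.0833, -0.1952)

centre 1 = (0.2396·cos0.0°, 0.2396·sin0.0°, -0.0087) = (0.2396, 0.0000, -0.0087)
arm 2 at φ=120.0°: e+L cos θ2 = 0.1659;  centre 2 = (-0.0829, 0.1437, -0.0966)
φ3=240.0°: virtual centre (-0.1198, -0.2075, -0.0087), radius l
|centre ₂|²−|centre ₁|² = -0.0206;  |centre ₃|²−|centre ₁|² = 0.0000
linear system: -0.6451x+0.2873y = -0.0206−-0.1757z; -0.7189x+-0.4150y = 0.0000−0.0000z
Cramer: x(z) = 0.0181-0.1538z;  y(z) = -0.0313+0.2664z
sphere 1 gives Az²+Bz+C=0 with A=1.0946, B=0.0689, C=-0.0283;  B²−4AC=0.1285;  roots -0.1952, 0.1323;  negative root z = -0.1952
x = 0.0481, y = -0.0833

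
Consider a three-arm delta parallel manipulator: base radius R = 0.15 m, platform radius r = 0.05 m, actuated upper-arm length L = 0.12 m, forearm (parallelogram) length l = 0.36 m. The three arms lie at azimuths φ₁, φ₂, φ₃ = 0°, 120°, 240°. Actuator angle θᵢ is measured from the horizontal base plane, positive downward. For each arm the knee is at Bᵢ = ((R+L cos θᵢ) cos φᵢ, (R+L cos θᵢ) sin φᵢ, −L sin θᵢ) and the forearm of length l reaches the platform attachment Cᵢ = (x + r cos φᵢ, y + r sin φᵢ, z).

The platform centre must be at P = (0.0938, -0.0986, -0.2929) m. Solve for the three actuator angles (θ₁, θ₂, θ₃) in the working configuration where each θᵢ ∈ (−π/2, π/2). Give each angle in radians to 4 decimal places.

φ1=0.0° → target in arm frame (0.0938, -0.0986)
  A cos θ + B sin θ = C:  0.0062·cos θ + -0.2929·sin θ = 0.0819
  θ1 = atan2(B,A) + arccos(C/0.2930) = -0.2621
arm 2 (φ=120.0°): x'=-0.1323, y'=-0.0319
  A=0.2323, B=-0.2929, C=(l²−L²−A²−y'²−z²)/(2L)=-0.1065
  √(A²+B²)=0.3738;  θ2 = -0.9003+1.8598 ≈ 0.9595
arm 3 (φ=240.0°): x'=0.0385, y'=0.1305
  e−x'=0.0615;  (l²−L²−(e−x')²−y'²−z²)/2L = 0.0358
  θ3 = atan2(B,A) + arccos(C/0.2993) = 0.0872

θ₁ = -0.2621, θ₂ = 0.9595, θ₃ = 0.0872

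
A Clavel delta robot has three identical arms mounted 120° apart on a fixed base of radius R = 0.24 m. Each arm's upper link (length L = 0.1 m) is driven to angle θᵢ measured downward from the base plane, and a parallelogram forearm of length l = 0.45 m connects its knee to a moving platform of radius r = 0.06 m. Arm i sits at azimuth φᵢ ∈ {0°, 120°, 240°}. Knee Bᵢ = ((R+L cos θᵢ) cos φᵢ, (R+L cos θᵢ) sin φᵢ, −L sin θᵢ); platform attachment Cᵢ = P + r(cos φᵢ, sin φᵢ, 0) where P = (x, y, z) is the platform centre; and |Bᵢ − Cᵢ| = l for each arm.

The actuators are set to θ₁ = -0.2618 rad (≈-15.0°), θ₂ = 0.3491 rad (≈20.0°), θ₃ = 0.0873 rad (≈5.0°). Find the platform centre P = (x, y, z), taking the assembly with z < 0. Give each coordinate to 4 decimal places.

φ1=0.0°: virtual centre (0.2766, 0.0000, 0.0259), radius l
S2 = (0.2740·cos120.0°, 0.2740·sin120.0°, -0.0342) = (-0.1370, 0.2373, -0.0342)
S3 = (0.2796·cos240.0°, 0.2796·sin240.0°, -0.0087) = (-0.1398, -0.2422, -0.0087)
|S₂|²−|S₁|² = -0.0009;  |S₃|²−|S₁|² = 0.0011
linear system: -0.8272x+0.4745y = -0.0009−-0.1202z; -0.8328x+-0.4843y = 0.0011−-0.0692z
Cramer: x(z) = -0.0001-0.1144z;  y(z) = -0.0021+0.0538z
quadratic in z: (1.0160)z²+(0.0113)z+(-0.1253)=0, √Δ=0.7136 → z ∈ {-0.3568, 0.3456}; z = -0.3568 (taking z<0)
x = 0.0407, y = -0.0213

(0.0407, -0.0213, -0.3568)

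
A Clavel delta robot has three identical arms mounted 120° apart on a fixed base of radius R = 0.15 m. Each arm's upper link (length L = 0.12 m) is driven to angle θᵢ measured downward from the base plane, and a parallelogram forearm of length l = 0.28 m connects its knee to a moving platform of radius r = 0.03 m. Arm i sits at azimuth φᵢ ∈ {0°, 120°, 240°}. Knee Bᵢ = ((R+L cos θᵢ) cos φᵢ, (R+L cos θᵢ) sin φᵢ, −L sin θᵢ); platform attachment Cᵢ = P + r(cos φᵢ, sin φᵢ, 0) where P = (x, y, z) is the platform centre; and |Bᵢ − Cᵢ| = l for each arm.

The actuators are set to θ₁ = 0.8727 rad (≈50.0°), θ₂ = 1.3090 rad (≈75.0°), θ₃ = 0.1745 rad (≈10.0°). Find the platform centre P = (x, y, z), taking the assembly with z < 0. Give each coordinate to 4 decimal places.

(-0.0063, -0.1021, -0.2550)

S1 = (0.1971·cos0.0°, 0.1971·sin0.0°, -0.0919) = (0.1971, 0.0000, -0.0919)
φ2=120.0°: virtual centre (-0.0755, 0.1308, -0.1159), radius l
φ3=240.0°: virtual centre (-0.1191, -0.2063, -0.0208), radius l
|S₂|²−|S₁|² = -0.0111;  |S₃|²−|S₁|² = 0.0099
plane₁₂: -0.5453x+0.2616y+-0.0480z = -0.0111
det = 0.3904;  x = 0.0051+0.0446z,  y = -0.0317+0.2763z
quadratic in z: (1.0783)z²+(0.1492)z+(-0.0321)=0, √Δ=0.4007 → z ∈ {-0.2550, 0.1166}; z = -0.2550 (taking z<0)
x = -0.0063, y = -0.1021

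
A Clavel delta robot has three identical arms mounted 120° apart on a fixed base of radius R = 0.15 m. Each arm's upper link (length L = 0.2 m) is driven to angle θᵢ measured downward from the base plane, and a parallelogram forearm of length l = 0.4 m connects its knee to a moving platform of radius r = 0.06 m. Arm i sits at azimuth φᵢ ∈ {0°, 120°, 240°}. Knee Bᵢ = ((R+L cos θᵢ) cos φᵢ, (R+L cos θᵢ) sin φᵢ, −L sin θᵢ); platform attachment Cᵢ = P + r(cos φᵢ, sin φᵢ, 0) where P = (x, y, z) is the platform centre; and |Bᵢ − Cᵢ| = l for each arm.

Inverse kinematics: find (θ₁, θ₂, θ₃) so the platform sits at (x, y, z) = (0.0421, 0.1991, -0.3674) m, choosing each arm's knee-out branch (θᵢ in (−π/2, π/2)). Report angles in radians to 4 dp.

arm 1 (φ=0.0°): x'=0.0421, y'=0.1991
  e−x'=0.0479;  (l²−L²−(e−x')²−y'²−z²)/2L = -0.1423
  θ1 = atan2(B,A) + arccos(C/0.3705) = 0.5238
arm 2 (φ=120.0°): x'=0.1514, y'=-0.1360
  A cos θ + B sin θ = C:  -0.0614·cos θ + -0.3674·sin θ = -0.0931
  γ=atan2(-0.3674,-0.0614)=-1.7363;  ψ=arccos(-0.2500)=1.8235;  θ2=γ+ψ≈0.0871
φ3=240.0° → target in arm frame (-0.1935, -0.0631)
  A=0.2835, B=-0.3674, C=(l²−L²−A²−y'²−z²)/(2L)=-0.2483
  θ3 = atan2(B,A) + arccos(C/0.4640) = 1.2218

θ₁ = 0.5238, θ₂ = 0.0871, θ₃ = 1.2218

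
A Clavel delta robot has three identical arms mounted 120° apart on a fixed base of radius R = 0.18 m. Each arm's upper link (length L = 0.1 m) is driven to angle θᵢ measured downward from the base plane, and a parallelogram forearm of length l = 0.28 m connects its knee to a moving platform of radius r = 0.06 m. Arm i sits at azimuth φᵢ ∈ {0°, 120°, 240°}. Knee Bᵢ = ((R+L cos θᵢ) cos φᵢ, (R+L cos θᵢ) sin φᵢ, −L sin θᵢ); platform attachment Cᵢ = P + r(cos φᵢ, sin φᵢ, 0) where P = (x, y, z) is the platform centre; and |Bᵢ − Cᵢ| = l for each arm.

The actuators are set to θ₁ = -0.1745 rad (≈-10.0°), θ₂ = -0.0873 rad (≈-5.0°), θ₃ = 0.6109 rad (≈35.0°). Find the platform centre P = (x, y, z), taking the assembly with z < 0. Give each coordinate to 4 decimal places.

(0.0274, 0.0397, -0.1834)

O1 = (0.2185·cos0.0°, 0.2185·sin0.0°, 0.0174) = (0.2185, 0.0000, 0.0174)
arm 2 at φ=120.0°: ρ2 = 0.2196;  O2 = (-0.1098, 0.1902, 0.0087)
arm 3 at φ=240.0°: ρ3 = 0.2019;  O3 = (-0.1010, -0.1749, -0.0574)
subtract pairs → two planes through P
[-0.6566 0.3804 -0.0173]·P = 0.0003;  [-0.6389 -0.3497 -0.1494]·P = -0.0040
det = 0.4726;  x = 0.0030+-0.1331z,  y = 0.0059+-0.1842z
into |P−O₁|² = l²: 1.0516z² + 0.0205z + -0.0316 = 0;  Δ = 0.1335;  z = -0.1834 or 0.1640 → z<0 root = -0.1834
x = 0.0274, y = 0.0397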